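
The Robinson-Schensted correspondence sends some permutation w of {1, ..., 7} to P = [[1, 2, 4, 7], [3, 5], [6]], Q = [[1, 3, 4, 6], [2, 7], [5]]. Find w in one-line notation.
Reverse RSK: for i = n, n-1, ..., 1, locate i in Q, remove the corresponding corner cell from P, and reverse-bump its entry up through P; the value ejected from row 1 is w(i).

So w = 6 1 3 5 2 7 4.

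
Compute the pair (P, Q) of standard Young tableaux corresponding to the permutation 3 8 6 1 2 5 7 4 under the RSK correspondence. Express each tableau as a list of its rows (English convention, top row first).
P = [[1, 2, 4, 7], [3, 5], [6], [8]], Q = [[1, 2, 6, 7], [3, 5], [4], [8]]

Insert each entry of the permutation into P by Schensted row insertion, recording in Q the position of each new cell.

Insert 3: appended to row 1. P = [[3]].
Insert 8: appended to row 1. P = [[3, 8]].
Insert 6: 6 bumps 8 from row 1; 8 starts row 2. P = [[3, 6], [8]].
Insert 1: 1 bumps 3 from row 1; 3 bumps 8 from row 2; 8 starts row 3. P = [[1, 6], [3], [8]].
Insert 2: 2 bumps 6 from row 1; 6 appends to row 2. P = [[1, 2], [3, 6], [8]].
Insert 5: appended to row 1. P = [[1, 2, 5], [3, 6], [8]].
Insert 7: appended to row 1. P = [[1, 2, 5, 7], [3, 6], [8]].
Insert 4: 4 bumps 5 from row 1; 5 bumps 6 from row 2; 6 bumps 8 from row 3; 8 starts row 4. P = [[1, 2, 4, 7], [3, 5], [6], [8]].

So P = [[1, 2, 4, 7], [3, 5], [6], [8]], Q = [[1, 2, 6, 7], [3, 5], [4], [8]].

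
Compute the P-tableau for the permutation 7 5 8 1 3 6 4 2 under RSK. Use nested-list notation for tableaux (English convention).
P = [[1, 2, 4], [3, 6], [5, 8], [7]]

After inserting 7: P = [[7]].
After inserting 5: P = [[5], [7]].
After inserting 8: P = [[5, 8], [7]].
After inserting 1: P = [[1, 8], [5], [7]].
After inserting 3: P = [[1, 3], [5, 8], [7]].
After inserting 6: P = [[1, 3, 6], [5, 8], [7]].
After inserting 4: P = [[1, 3, 4], [5, 6], [7, 8]].
After inserting 2: P = [[1, 2, 4], [3, 6], [5, 8], [7]].

So P = [[1, 2, 4], [3, 6], [5, 8], [7]].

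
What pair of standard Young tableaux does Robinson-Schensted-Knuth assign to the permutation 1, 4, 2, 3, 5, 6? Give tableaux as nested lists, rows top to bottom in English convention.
Insert each entry of the permutation into P by Schensted row insertion, recording in Q the position of each new cell.

Insert 1: appended to row 1. P = [[1]], Q = [[1]].
Insert 4: appended to row 1. P = [[1, 4]], Q = [[1, 2]].
Insert 2: 2 bumps 4 from row 1; 4 starts row 2. P = [[1, 2], [4]], Q = [[1, 2], [3]].
Insert 3: appended to row 1. P = [[1, 2, 3], [4]], Q = [[1, 2, 4], [3]].
Insert 5: appended to row 1. P = [[1, 2, 3, 5], [4]], Q = [[1, 2, 4, 5], [3]].
Insert 6: appended to row 1. P = [[1, 2, 3, 5, 6], [4]], Q = [[1, 2, 4, 5, 6], [3]].

So P = [[1, 2, 3, 5, 6], [4]], Q = [[1, 2, 4, 5, 6], [3]].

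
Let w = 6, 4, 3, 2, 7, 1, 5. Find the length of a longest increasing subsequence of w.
2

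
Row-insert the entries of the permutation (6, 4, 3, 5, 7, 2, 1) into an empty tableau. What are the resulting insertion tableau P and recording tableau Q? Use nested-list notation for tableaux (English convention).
P = [[1, 5, 7], [2], [3], [4], [6]], Q = [[1, 4, 5], [2], [3], [6], [7]]

Insert each entry of the permutation into P by Schensted row insertion, recording in Q the position of each new cell.

Insert 6: appended to row 1. P = [[6]].
Insert 4: 4 bumps 6 from row 1; 6 starts row 2. P = [[4], [6]].
Insert 3: 3 bumps 4 from row 1; 4 bumps 6 from row 2; 6 starts row 3. P = [[3], [4], [6]].
Insert 5: appended to row 1. P = [[3, 5], [4], [6]].
Insert 7: appended to row 1. P = [[3, 5, 7], [4], [6]].
Insert 2: 2 bumps 3 from row 1; 3 bumps 4 from row 2; 4 bumps 6 from row 3; 6 starts row 4. P = [[2, 5, 7], [3], [4], [6]].
Insert 1: 1 bumps 2 from row 1; 2 bumps 3 from row 2; 3 bumps 4 from row 3; 4 bumps 6 from row 4; 6 starts row 5. P = [[1, 5, 7], [2], [3], [4], [6]].

So P = [[1, 5, 7], [2], [3], [4], [6]], Q = [[1, 4, 5], [2], [3], [6], [7]].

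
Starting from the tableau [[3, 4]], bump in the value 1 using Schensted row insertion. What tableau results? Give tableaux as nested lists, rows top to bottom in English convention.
In row 1, 1 replaces 3 (the leftmost entry greater than 1); 3 is bumped to row 2. 3 starts a new row 2. The new tableau is [[1, 4], [3]].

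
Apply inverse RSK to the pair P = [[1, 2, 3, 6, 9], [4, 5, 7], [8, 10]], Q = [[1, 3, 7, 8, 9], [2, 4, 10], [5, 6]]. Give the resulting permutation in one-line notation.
8 4 10 5 1 2 3 7 9 6

Reverse the RSK construction: for i from n down to 1, find the cell of Q containing i, remove the entry at that cell from P, and reverse-bump it up through P; the value ejected from row 1 is w(i).

Step i=10: Q has 10 at row 2, column 3; remove 7 from row 2 of P and reverse-bump: 7 enters row 1 and ejects 6. So w(10) = 6. P is now [[1, 2, 3, 7, 9], [4, 5], [8, 10]].
Step i=9: Q has 9 at row 1, column 5; remove that cell from P, ejecting 9. So w(9) = 9. P is now [[1, 2, 3, 7], [4, 5], [8, 10]].
Step i=8: Q has 8 at row 1, column 4; remove that cell from P, ejecting 7. So w(8) = 7. P is now [[1, 2, 3], [4, 5], [8, 10]].
Step i=7: Q has 7 at row 1, column 3; remove that cell from P, ejecting 3. So w(7) = 3. P is now [[1, 2], [4, 5], [8, 10]].
Step i=6: Q has 6 at row 3, column 2; remove 10 from row 3 of P and reverse-bump: 10 enters row 2 and ejects 5; 5 enters row 1 and ejects 2. So w(6) = 2. P is now [[1, 5], [4, 10], [8]].
Step i=5: Q has 5 at row 3, column 1; remove 8 from row 3 of P and reverse-bump: 8 enters row 2 and ejects 4; 4 enters row 1 and ejects 1. So w(5) = 1. P is now [[4, 5], [8, 10]].
Step i=4: Q has 4 at row 2, column 2; remove 10 from row 2 of P and reverse-bump: 10 enters row 1 and ejects 5. So w(4) = 5. P is now [[4, 10], [8]].
Step i=3: Q has 3 at row 1, column 2; remove that cell from P, ejecting 10. So w(3) = 10. P is now [[4], [8]].
Step i=2: Q has 2 at row 2, column 1; remove 8 from row 2 of P and reverse-bump: 8 enters row 1 and ejects 4. So w(2) = 4. P is now [[8]].
Step i=1: Q has 1 at row 1, column 1; remove that cell from P, ejecting 8. So w(1) = 8. P is now [].

So w = 8 4 10 5 1 2 3 7 9 6.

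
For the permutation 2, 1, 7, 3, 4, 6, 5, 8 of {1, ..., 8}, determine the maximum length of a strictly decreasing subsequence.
3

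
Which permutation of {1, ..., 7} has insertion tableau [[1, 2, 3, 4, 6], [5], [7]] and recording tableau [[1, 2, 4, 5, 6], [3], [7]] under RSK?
1 7 2 3 5 6 4

Reverse the RSK construction: for i from n down to 1, find the cell of Q containing i, remove the entry at that cell from P, and reverse-bump it up through P; the value ejected from row 1 is w(i).

Step i=7: Q has 7 at row 3, column 1; remove 7 from row 3 of P and reverse-bump: 7 enters row 2 and ejects 5; 5 enters row 1 and ejects 4. So w(7) = 4. P is now [[1, 2, 3, 5, 6], [7]].
Step i=6: Q has 6 at row 1, column 5; remove that cell from P, ejecting 6. So w(6) = 6. P is now [[1, 2, 3, 5], [7]].
Step i=5: Q has 5 at row 1, column 4; remove that cell from P, ejecting 5. So w(5) = 5. P is now [[1, 2, 3], [7]].
Step i=4: Q has 4 at row 1, column 3; remove that cell from P, ejecting 3. So w(4) = 3. P is now [[1, 2], [7]].
Step i=3: Q has 3 at row 2, column 1; remove 7 from row 2 of P and reverse-bump: 7 enters row 1 and ejects 2. So w(3) = 2. P is now [[1, 7]].
Step i=2: Q has 2 at row 1, column 2; remove that cell from P, ejecting 7. So w(2) = 7. P is now [[1]].
Step i=1: Q has 1 at row 1, column 1; remove that cell from P, ejecting 1. So w(1) = 1. P is now [].

So w = 1 7 2 3 5 6 4.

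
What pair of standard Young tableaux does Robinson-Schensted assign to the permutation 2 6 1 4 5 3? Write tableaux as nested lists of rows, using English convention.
P = [[1, 3, 5], [2, 4], [6]], Q = [[1, 2, 5], [3, 4], [6]]

Insert each entry of the permutation into P by Schensted row insertion, recording in Q the position of each new cell.

Insert 2: appended to row 1. P = [[2]].
Insert 6: appended to row 1. P = [[2, 6]].
Insert 1: 1 bumps 2 from row 1; 2 starts row 2. P = [[1, 6], [2]].
Insert 4: 4 bumps 6 from row 1; 6 appends to row 2. P = [[1, 4], [2, 6]].
Insert 5: appended to row 1. P = [[1, 4, 5], [2, 6]].
Insert 3: 3 bumps 4 from row 1; 4 bumps 6 from row 2; 6 starts row 3. P = [[1, 3, 5], [2, 4], [6]].

So P = [[1, 3, 5], [2, 4], [6]], Q = [[1, 2, 5], [3, 4], [6]].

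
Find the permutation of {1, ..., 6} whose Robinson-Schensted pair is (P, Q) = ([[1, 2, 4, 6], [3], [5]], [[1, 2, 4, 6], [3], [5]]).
1 5 3 4 2 6

Reverse the RSK construction: for i from n down to 1, find the cell of Q containing i, remove the entry at that cell from P, and reverse-bump it up through P; the value ejected from row 1 is w(i).

Step i=6: Q has 6 at row 1, column 4; remove that cell from P, ejecting 6. So w(6) = 6. P is now [[1, 2, 4], [3], [5]].
Step i=5: Q has 5 at row 3, column 1; remove 5 from row 3 of P and reverse-bump: 5 enters row 2 and ejects 3; 3 enters row 1 and ejects 2. So w(5) = 2. P is now [[1, 3, 4], [5]].
Step i=4: Q has 4 at row 1, column 3; remove that cell from P, ejecting 4. So w(4) = 4. P is now [[1, 3], [5]].
Step i=3: Q has 3 at row 2, column 1; remove 5 from row 2 of P and reverse-bump: 5 enters row 1 and ejects 3. So w(3) = 3. P is now [[1, 5]].
Step i=2: Q has 2 at row 1, column 2; remove that cell from P, ejecting 5. So w(2) = 5. P is now [[1]].
Step i=1: Q has 1 at row 1, column 1; remove that cell from P, ejecting 1. So w(1) = 1. P is now [].

So w = 1 5 3 4 2 6.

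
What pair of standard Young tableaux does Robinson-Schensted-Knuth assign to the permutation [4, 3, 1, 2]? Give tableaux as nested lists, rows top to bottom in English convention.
Insert each entry of the permutation into P by Schensted row insertion, recording in Q the position of each new cell.

Insert 4: appended to row 1. P = [[4]].
Insert 3: 3 bumps 4 from row 1; 4 starts row 2. P = [[3], [4]].
Insert 1: 1 bumps 3 from row 1; 3 bumps 4 from row 2; 4 starts row 3. P = [[1], [3], [4]].
Insert 2: appended to row 1. P = [[1, 2], [3], [4]].

So P = [[1, 2], [3], [4]], Q = [[1, 4], [2], [3]].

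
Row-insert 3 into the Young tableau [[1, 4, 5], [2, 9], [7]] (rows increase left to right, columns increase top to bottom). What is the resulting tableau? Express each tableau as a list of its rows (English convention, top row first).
In row 1, 3 replaces 4 (the leftmost entry greater than 3); 4 is bumped to row 2. In row 2, 4 replaces 9 (the leftmost entry greater than 4); 9 is bumped to row 3. 9 is appended to row 3. The new tableau is [[1, 3, 5], [2, 4], [7, 9]].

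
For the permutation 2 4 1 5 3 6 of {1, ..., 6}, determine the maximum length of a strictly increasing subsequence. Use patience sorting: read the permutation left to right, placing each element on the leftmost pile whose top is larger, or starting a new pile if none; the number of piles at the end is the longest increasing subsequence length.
2: new pile. tops = [2]
4: new pile. tops = [2, 4]
1: onto pile 1 (replacing 2). tops = [1, 4]
5: new pile. tops = [1, 4, 5]
3: onto pile 2 (replacing 4). tops = [1, 3, 5]
6: new pile. tops = [1, 3, 5, 6]

4 piles, so the longest increasing subsequence has length 4.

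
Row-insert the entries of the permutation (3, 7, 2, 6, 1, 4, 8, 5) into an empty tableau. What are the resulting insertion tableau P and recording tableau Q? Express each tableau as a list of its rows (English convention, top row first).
Insert each entry of the permutation into P by Schensted row insertion, recording in Q the position of each new cell.

Insert 3: appended to row 1. P = [[3]].
Insert 7: appended to row 1. P = [[3, 7]].
Insert 2: 2 bumps 3 from row 1; 3 starts row 2. P = [[2, 7], [3]].
Insert 6: 6 bumps 7 from row 1; 7 appends to row 2. P = [[2, 6], [3, 7]].
Insert 1: 1 bumps 2 from row 1; 2 bumps 3 from row 2; 3 starts row 3. P = [[1, 6], [2, 7], [3]].
Insert 4: 4 bumps 6 from row 1; 6 bumps 7 from row 2; 7 appends to row 3. P = [[1, 4], [2, 6], [3, 7]].
Insert 8: appended to row 1. P = [[1, 4, 8], [2, 6], [3, 7]].
Insert 5: 5 bumps 8 from row 1; 8 appends to row 2. P = [[1, 4, 5], [2, 6, 8], [3, 7]].

So P = [[1, 4, 5], [2, 6, 8], [3, 7]], Q = [[1, 2, 7], [3, 4, 8], [5, 6]].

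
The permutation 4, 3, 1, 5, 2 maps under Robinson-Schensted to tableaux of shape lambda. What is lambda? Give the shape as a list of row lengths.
[2, 2, 1]

Row-insert each entry into an empty tableau.

After inserting 4: P = [[4]].
After inserting 3: P = [[3], [4]].
After inserting 1: P = [[1], [3], [4]].
After inserting 5: P = [[1, 5], [3], [4]].
After inserting 2: P = [[1, 2], [3, 5], [4]].

The final insertion tableau P = [[1, 2], [3, 5], [4]] has shape [2, 2, 1].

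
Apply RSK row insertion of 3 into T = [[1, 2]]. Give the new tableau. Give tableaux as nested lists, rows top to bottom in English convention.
3 is larger than every entry of row 1, so it is appended to row 1. The new tableau is [[1, 2, 3]].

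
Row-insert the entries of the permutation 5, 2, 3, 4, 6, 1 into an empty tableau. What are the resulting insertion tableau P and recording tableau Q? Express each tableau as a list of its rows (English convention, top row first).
Insert each entry of the permutation into P by Schensted row insertion, recording in Q the position of each new cell.

After inserting 5: P = [[5]].
After inserting 2: P = [[2], [5]].
After inserting 3: P = [[2, 3], [5]].
After inserting 4: P = [[2, 3, 4], [5]].
After inserting 6: P = [[2, 3, 4, 6], [5]].
After inserting 1: P = [[1, 3, 4, 6], [2], [5]].

So P = [[1, 3, 4, 6], [2], [5]], Q = [[1, 3, 4, 5], [2], [6]].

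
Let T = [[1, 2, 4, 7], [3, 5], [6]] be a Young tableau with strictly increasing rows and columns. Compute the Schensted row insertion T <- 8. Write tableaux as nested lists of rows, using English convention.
8 is larger than every entry of row 1, so it is appended to row 1. The new tableau is [[1, 2, 4, 7, 8], [3, 5], [6]].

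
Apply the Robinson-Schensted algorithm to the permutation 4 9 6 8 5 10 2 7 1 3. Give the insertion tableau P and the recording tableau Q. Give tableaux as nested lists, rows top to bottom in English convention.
Insert each entry of the permutation into P by Schensted row insertion, recording in Q the position of each new cell.

Insert 4: appended to row 1. P = [[4]].
Insert 9: appended to row 1. P = [[4, 9]].
Insert 6: 6 bumps 9 from row 1; 9 starts row 2. P = [[4, 6], [9]].
Insert 8: appended to row 1. P = [[4, 6, 8], [9]].
Insert 5: 5 bumps 6 from row 1; 6 bumps 9 from row 2; 9 starts row 3. P = [[4, 5, 8], [6], [9]].
Insert 10: appended to row 1. P = [[4, 5, 8, 10], [6], [9]].
Insert 2: 2 bumps 4 from row 1; 4 bumps 6 from row 2; 6 bumps 9 from row 3; 9 starts row 4. P = [[2, 5, 8, 10], [4], [6], [9]].
Insert 7: 7 bumps 8 from row 1; 8 appends to row 2. P = [[2, 5, 7, 10], [4, 8], [6], [9]].
Insert 1: 1 bumps 2 from row 1; 2 bumps 4 from row 2; 4 bumps 6 from row 3; 6 bumps 9 from row 4; 9 starts row 5. P = [[1, 5, 7, 10], [2, 8], [4], [6], [9]].
Insert 3: 3 bumps 5 from row 1; 5 bumps 8 from row 2; 8 appends to row 3. P = [[1, 3, 7, 10], [2, 5], [4, 8], [6], [9]].

So P = [[1, 3, 7, 10], [2, 5], [4, 8], [6], [9]], Q = [[1, 2, 4, 6], [3, 8], [5, 10], [7], [9]].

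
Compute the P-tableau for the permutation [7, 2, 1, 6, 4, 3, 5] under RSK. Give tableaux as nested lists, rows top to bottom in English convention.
P = [[1, 3, 5], [2, 4], [6], [7]]

Insert 7: appended to row 1. P = [[7]].
Insert 2: 2 bumps 7 from row 1; 7 starts row 2. P = [[2], [7]].
Insert 1: 1 bumps 2 from row 1; 2 bumps 7 from row 2; 7 starts row 3. P = [[1], [2], [7]].
Insert 6: appended to row 1. P = [[1, 6], [2], [7]].
Insert 4: 4 bumps 6 from row 1; 6 appends to row 2. P = [[1, 4], [2, 6], [7]].
Insert 3: 3 bumps 4 from row 1; 4 bumps 6 from row 2; 6 bumps 7 from row 3; 7 starts row 4. P = [[1, 3], [2, 4], [6], [7]].
Insert 5: appended to row 1. P = [[1, 3, 5], [2, 4], [6], [7]].

So P = [[1, 3, 5], [2, 4], [6], [7]].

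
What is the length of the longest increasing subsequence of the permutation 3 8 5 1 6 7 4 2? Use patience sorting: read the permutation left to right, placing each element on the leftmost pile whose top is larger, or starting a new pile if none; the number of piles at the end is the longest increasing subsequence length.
4

3: new pile. tops = [3]
8: new pile. tops = [3, 8]
5: onto pile 2 (replacing 8). tops = [3, 5]
1: onto pile 1 (replacing 3). tops = [1, 5]
6: new pile. tops = [1, 5, 6]
7: new pile. tops = [1, 5, 6, 7]
4: onto pile 2 (replacing 5). tops = [1, 4, 6, 7]
2: onto pile 2 (replacing 4). tops = [1, 2, 6, 7]

4 piles, so the longest increasing subsequence has length 4.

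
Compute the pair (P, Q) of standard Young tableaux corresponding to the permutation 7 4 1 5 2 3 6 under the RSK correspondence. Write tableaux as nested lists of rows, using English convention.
Insert each entry of the permutation into P by Schensted row insertion, recording in Q the position of each new cell.

Insert 7: appended to row 1. P = [[7]].
Insert 4: 4 bumps 7 from row 1; 7 starts row 2. P = [[4], [7]].
Insert 1: 1 bumps 4 from row 1; 4 bumps 7 from row 2; 7 starts row 3. P = [[1], [4], [7]].
Insert 5: appended to row 1. P = [[1, 5], [4], [7]].
Insert 2: 2 bumps 5 from row 1; 5 appends to row 2. P = [[1, 2], [4, 5], [7]].
Insert 3: appended to row 1. P = [[1, 2, 3], [4, 5], [7]].
Insert 6: appended to row 1. P = [[1, 2, 3, 6], [4, 5], [7]].

So P = [[1, 2, 3, 6], [4, 5], [7]], Q = [[1, 4, 6, 7], [2, 5], [3]].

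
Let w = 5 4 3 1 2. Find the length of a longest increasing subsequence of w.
2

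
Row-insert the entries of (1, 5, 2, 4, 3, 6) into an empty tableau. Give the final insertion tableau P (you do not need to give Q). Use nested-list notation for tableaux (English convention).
P = [[1, 2, 3, 6], [4], [5]]

Insert 1: appended to row 1. P = [[1]].
Insert 5: appended to row 1. P = [[1, 5]].
Insert 2: 2 bumps 5 from row 1; 5 starts row 2. P = [[1, 2], [5]].
Insert 4: appended to row 1. P = [[1, 2, 4], [5]].
Insert 3: 3 bumps 4 from row 1; 4 bumps 5 from row 2; 5 starts row 3. P = [[1, 2, 3], [4], [5]].
Insert 6: appended to row 1. P = [[1, 2, 3, 6], [4], [5]].

So P = [[1, 2, 3, 6], [4], [5]].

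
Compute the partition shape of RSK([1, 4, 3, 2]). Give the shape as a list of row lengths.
Row-insert each entry into an empty tableau.

After inserting 1: P = [[1]].
After inserting 4: P = [[1, 4]].
After inserting 3: P = [[1, 3], [4]].
After inserting 2: P = [[1, 2], [3], [4]].

The final insertion tableau P = [[1, 2], [3], [4]] has shape [2, 1, 1].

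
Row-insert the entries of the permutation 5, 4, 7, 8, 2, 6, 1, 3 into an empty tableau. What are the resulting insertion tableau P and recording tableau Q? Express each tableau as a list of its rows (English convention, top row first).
Insert each entry of the permutation into P by Schensted row insertion, recording in Q the position of each new cell.

Insert 5: appended to row 1. P = [[5]], Q = [[1]].
Insert 4: 4 bumps 5 from row 1; 5 starts row 2. P = [[4], [5]], Q = [[1], [2]].
Insert 7: appended to row 1. P = [[4, 7], [5]], Q = [[1, 3], [2]].
Insert 8: appended to row 1. P = [[4, 7, 8], [5]], Q = [[1, 3, 4], [2]].
Insert 2: 2 bumps 4 from row 1; 4 bumps 5 from row 2; 5 starts row 3. P = [[2, 7, 8], [4], [5]], Q = [[1, 3, 4], [2], [5]].
Insert 6: 6 bumps 7 from row 1; 7 appends to row 2. P = [[2, 6, 8], [4, 7], [5]], Q = [[1, 3, 4], [2, 6], [5]].
Insert 1: 1 bumps 2 from row 1; 2 bumps 4 from row 2; 4 bumps 5 from row 3; 5 starts row 4. P = [[1, 6, 8], [2, 7], [4], [5]], Q = [[1, 3, 4], [2, 6], [5], [7]].
Insert 3: 3 bumps 6 from row 1; 6 bumps 7 from row 2; 7 appends to row 3. P = [[1, 3, 8], [2, 6], [4, 7], [5]], Q = [[1, 3, 4], [2, 6], [5, 8], [7]].

So P = [[1, 3, 8], [2, 6], [4, 7], [5]], Q = [[1, 3, 4], [2, 6], [5, 8], [7]].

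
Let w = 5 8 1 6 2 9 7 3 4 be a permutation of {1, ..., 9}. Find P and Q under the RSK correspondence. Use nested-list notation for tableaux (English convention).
Insert each entry of the permutation into P by Schensted row insertion, recording in Q the position of each new cell.

Insert 5: appended to row 1. P = [[5]].
Insert 8: appended to row 1. P = [[5, 8]].
Insert 1: 1 bumps 5 from row 1; 5 starts row 2. P = [[1, 8], [5]].
Insert 6: 6 bumps 8 from row 1; 8 appends to row 2. P = [[1, 6], [5, 8]].
Insert 2: 2 bumps 6 from row 1; 6 bumps 8 from row 2; 8 starts row 3. P = [[1, 2], [5, 6], [8]].
Insert 9: appended to row 1. P = [[1, 2, 9], [5, 6], [8]].
Insert 7: 7 bumps 9 from row 1; 9 appends to row 2. P = [[1, 2, 7], [5, 6, 9], [8]].
Insert 3: 3 bumps 7 from row 1; 7 bumps 9 from row 2; 9 appends to row 3. P = [[1, 2, 3], [5, 6, 7], [8, 9]].
Insert 4: appended to row 1. P = [[1, 2, 3, 4], [5, 6, 7], [8, 9]].

So P = [[1, 2, 3, 4], [5, 6, 7], [8, 9]], Q = [[1, 2, 6, 9], [3, 4, 7], [5, 8]].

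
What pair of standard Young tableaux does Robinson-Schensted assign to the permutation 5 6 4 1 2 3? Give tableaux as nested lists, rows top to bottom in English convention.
Insert each entry of the permutation into P by Schensted row insertion, recording in Q the position of each new cell.

After inserting 5: P = [[5]].
After inserting 6: P = [[5, 6]].
After inserting 4: P = [[4, 6], [5]].
After inserting 1: P = [[1, 6], [4], [5]].
After inserting 2: P = [[1, 2], [4, 6], [5]].
After inserting 3: P = [[1, 2, 3], [4, 6], [5]].

So P = [[1, 2, 3], [4, 6], [5]], Q = [[1, 2, 6], [3, 5], [4]].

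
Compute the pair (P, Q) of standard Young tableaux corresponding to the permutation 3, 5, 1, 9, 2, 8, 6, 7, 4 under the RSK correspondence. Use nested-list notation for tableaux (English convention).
Insert each entry of the permutation into P by Schensted row insertion, recording in Q the position of each new cell.

Insert 3: appended to row 1. P = [[3]].
Insert 5: appended to row 1. P = [[3, 5]].
Insert 1: 1 bumps 3 from row 1; 3 starts row 2. P = [[1, 5], [3]].
Insert 9: appended to row 1. P = [[1, 5, 9], [3]].
Insert 2: 2 bumps 5 from row 1; 5 appends to row 2. P = [[1, 2, 9], [3, 5]].
Insert 8: 8 bumps 9 from row 1; 9 appends to row 2. P = [[1, 2, 8], [3, 5, 9]].
Insert 6: 6 bumps 8 from row 1; 8 bumps 9 from row 2; 9 starts row 3. P = [[1, 2, 6], [3, 5, 8], [9]].
Insert 7: appended to row 1. P = [[1, 2, 6, 7], [3, 5, 8], [9]].
Insert 4: 4 bumps 6 from row 1; 6 bumps 8 from row 2; 8 bumps 9 from row 3; 9 starts row 4. P = [[1, 2, 4, 7], [3, 5, 6], [8], [9]].

So P = [[1, 2, 4, 7], [3, 5, 6], [8], [9]], Q = [[1, 2, 4, 8], [3, 5, 6], [7], [9]].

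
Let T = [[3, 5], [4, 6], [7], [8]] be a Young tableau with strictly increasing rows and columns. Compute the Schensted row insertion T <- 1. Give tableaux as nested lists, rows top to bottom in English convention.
In row 1, 1 replaces 3 (the leftmost entry greater than 1); 3 is bumped to row 2. In row 2, 3 replaces 4 (the leftmost entry greater than 3); 4 is bumped to row 3. In row 3, 4 replaces 7 (the leftmost entry greater than 4); 7 is bumped to row 4. In row 4, 7 replaces 8 (the leftmost entry greater than 7); 8 is bumped to row 5. 8 starts a new row 5. The new tableau is [[1, 5], [3, 6], [4], [7], [8]].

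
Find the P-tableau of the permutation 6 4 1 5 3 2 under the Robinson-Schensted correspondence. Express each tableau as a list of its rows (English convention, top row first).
After inserting 6: P = [[6]].
After inserting 4: P = [[4], [6]].
After inserting 1: P = [[1], [4], [6]].
After inserting 5: P = [[1, 5], [4], [6]].
After inserting 3: P = [[1, 3], [4, 5], [6]].
After inserting 2: P = [[1, 2], [3, 5], [4], [6]].

So P = [[1, 2], [3, 5], [4], [6]].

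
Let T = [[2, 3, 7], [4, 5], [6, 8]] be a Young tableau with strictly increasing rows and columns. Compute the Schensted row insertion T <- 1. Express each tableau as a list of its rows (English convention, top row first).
[[1, 3, 7], [2, 5], [4, 8], [6]]

In row 1, 1 replaces 2 (the leftmost entry greater than 1); 2 is bumped to row 2. In row 2, 2 replaces 4 (the leftmost entry greater than 2); 4 is bumped to row 3. In row 3, 4 replaces 6 (the leftmost entry greater than 4); 6 is bumped to row 4. 6 starts a new row 4. The new tableau is [[1, 3, 7], [2, 5], [4, 8], [6]].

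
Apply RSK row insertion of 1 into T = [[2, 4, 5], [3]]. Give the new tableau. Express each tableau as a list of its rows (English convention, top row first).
[[1, 4, 5], [2], [3]]

In row 1, 1 replaces 2 (the leftmost entry greater than 1); 2 is bumped to row 2. In row 2, 2 replaces 3 (the leftmost entry greater than 2); 3 is bumped to row 3. 3 starts a new row 3. The new tableau is [[1, 4, 5], [2], [3]].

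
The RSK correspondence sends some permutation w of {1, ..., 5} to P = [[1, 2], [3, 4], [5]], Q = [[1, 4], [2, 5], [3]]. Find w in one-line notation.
Reverse the RSK construction: for i from n down to 1, find the cell of Q containing i, remove the entry at that cell from P, and reverse-bump it up through P; the value ejected from row 1 is w(i).

Step i=5: Q has 5 at row 2, column 2; remove 4 from row 2 of P and reverse-bump: 4 enters row 1 and ejects 2. So w(5) = 2. P is now [[1, 4], [3], [5]].
Step i=4: Q has 4 at row 1, column 2; remove that cell from P, ejecting 4. So w(4) = 4. P is now [[1], [3], [5]].
Step i=3: Q has 3 at row 3, column 1; remove 5 from row 3 of P and reverse-bump: 5 enters row 2 and ejects 3; 3 enters row 1 and ejects 1. So w(3) = 1. P is now [[3], [5]].
Step i=2: Q has 2 at row 2, column 1; remove 5 from row 2 of P and reverse-bump: 5 enters row 1 and ejects 3. So w(2) = 3. P is now [[5]].
Step i=1: Q has 1 at row 1, column 1; remove that cell from P, ejecting 5. So w(1) = 5. P is now [].

So w = 5 3 1 4 2.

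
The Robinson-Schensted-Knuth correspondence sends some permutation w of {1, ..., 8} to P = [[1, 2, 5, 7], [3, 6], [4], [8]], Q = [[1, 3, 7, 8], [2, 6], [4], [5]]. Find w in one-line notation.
8 4 6 3 1 2 5 7

Reverse the RSK construction: for i from n down to 1, find the cell of Q containing i, remove the entry at that cell from P, and reverse-bump it up through P; the value ejected from row 1 is w(i).

Step i=8: Q has 8 at row 1, column 4; remove that cell from P, ejecting 7. So w(8) = 7. P is now [[1, 2, 5], [3, 6], [4], [8]].
Step i=7: Q has 7 at row 1, column 3; remove that cell from P, ejecting 5. So w(7) = 5. P is now [[1, 2], [3, 6], [4], [8]].
Step i=6: Q has 6 at row 2, column 2; remove 6 from row 2 of P and reverse-bump: 6 enters row 1 and ejects 2. So w(6) = 2. P is now [[1, 6], [3], [4], [8]].
Step i=5: Q has 5 at row 4, column 1; remove 8 from row 4 of P and reverse-bump: 8 enters row 3 and ejects 4; 4 enters row 2 and ejects 3; 3 enters row 1 and ejects 1. So w(5) = 1. P is now [[3, 6], [4], [8]].
Step i=4: Q has 4 at row 3, column 1; remove 8 from row 3 of P and reverse-bump: 8 enters row 2 and ejects 4; 4 enters row 1 and ejects 3. So w(4) = 3. P is now [[4, 6], [8]].
Step i=3: Q has 3 at row 1, column 2; remove that cell from P, ejecting 6. So w(3) = 6. P is now [[4], [8]].
Step i=2: Q has 2 at row 2, column 1; remove 8 from row 2 of P and reverse-bump: 8 enters row 1 and ejects 4. So w(2) = 4. P is now [[8]].
Step i=1: Q has 1 at row 1, column 1; remove that cell from P, ejecting 8. So w(1) = 8. P is now [].

So w = 8 4 6 3 1 2 5 7.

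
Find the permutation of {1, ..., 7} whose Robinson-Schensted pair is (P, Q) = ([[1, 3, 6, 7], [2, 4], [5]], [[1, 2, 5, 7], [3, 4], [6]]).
Reverse the RSK construction: for i from n down to 1, find the cell of Q containing i, remove the entry at that cell from P, and reverse-bump it up through P; the value ejected from row 1 is w(i).

Step i=7: Q has 7 at row 1, column 4; remove that cell from P, ejecting 7. So w(7) = 7. P is now [[1, 3, 6], [2, 4], [5]].
Step i=6: Q has 6 at row 3, column 1; remove 5 from row 3 of P and reverse-bump: 5 enters row 2 and ejects 4; 4 enters row 1 and ejects 3. So w(6) = 3. P is now [[1, 4, 6], [2, 5]].
Step i=5: Q has 5 at row 1, column 3; remove that cell from P, ejecting 6. So w(5) = 6. P is now [[1, 4], [2, 5]].
Step i=4: Q has 4 at row 2, column 2; remove 5 from row 2 of P and reverse-bump: 5 enters row 1 and ejects 4. So w(4) = 4. P is now [[1, 5], [2]].
Step i=3: Q has 3 at row 2, column 1; remove 2 from row 2 of P and reverse-bump: 2 enters row 1 and ejects 1. So w(3) = 1. P is now [[2, 5]].
Step i=2: Q has 2 at row 1, column 2; remove that cell from P, ejecting 5. So w(2) = 5. P is now [[2]].
Step i=1: Q has 1 at row 1, column 1; remove that cell from P, ejecting 2. So w(1) = 2. P is now [].

So w = 2 5 1 4 6 3 7.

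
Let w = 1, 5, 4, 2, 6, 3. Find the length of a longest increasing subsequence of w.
3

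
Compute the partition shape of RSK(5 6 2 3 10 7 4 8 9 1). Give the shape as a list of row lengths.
[5, 3, 1, 1]

Row-insert each entry into an empty tableau.

After inserting 5: P = [[5]].
After inserting 6: P = [[5, 6]].
After inserting 2: P = [[2, 6], [5]].
After inserting 3: P = [[2, 3], [5, 6]].
After inserting 10: P = [[2, 3, 10], [5, 6]].
After inserting 7: P = [[2, 3, 7], [5, 6, 10]].
After inserting 4: P = [[2, 3, 4], [5, 6, 7], [10]].
After inserting 8: P = [[2, 3, 4, 8], [5, 6, 7], [10]].
After inserting 9: P = [[2, 3, 4, 8, 9], [5, 6, 7], [10]].
After inserting 1: P = [[1, 3, 4, 8, 9], [2, 6, 7], [5], [10]].

The final insertion tableau P = [[1, 3, 4, 8, 9], [2, 6, 7], [5], [10]] has shape [5, 3, 1, 1].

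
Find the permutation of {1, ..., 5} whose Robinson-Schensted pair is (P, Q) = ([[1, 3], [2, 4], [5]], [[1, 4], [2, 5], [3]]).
5 2 1 4 3

Reverse RSK: for i = n, n-1, ..., 1, locate i in Q, remove the corresponding corner cell from P, and reverse-bump its entry up through P; the value ejected from row 1 is w(i).

So w = 5 2 1 4 3.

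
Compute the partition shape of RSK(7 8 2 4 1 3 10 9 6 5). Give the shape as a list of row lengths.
Row-insert each entry into an empty tableau.

After inserting 7: P = [[7]].
After inserting 8: P = [[7, 8]].
After inserting 2: P = [[2, 8], [7]].
After inserting 4: P = [[2, 4], [7, 8]].
After inserting 1: P = [[1, 4], [2, 8], [7]].
After inserting 3: P = [[1, 3], [2, 4], [7, 8]].
After inserting 10: P = [[1, 3, 10], [2, 4], [7, 8]].
After inserting 9: P = [[1, 3, 9], [2, 4, 10], [7, 8]].
After inserting 6: P = [[1, 3, 6], [2, 4, 9], [7, 8, 10]].
After inserting 5: P = [[1, 3, 5], [2, 4, 6], [7, 8, 9], [10]].

The final insertion tableau P = [[1, 3, 5], [2, 4, 6], [7, 8, 9], [10]] has shape [3, 3, 3, 1].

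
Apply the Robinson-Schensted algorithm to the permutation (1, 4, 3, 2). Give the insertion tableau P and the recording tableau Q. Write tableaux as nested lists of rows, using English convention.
P = [[1, 2], [3], [4]], Q = [[1, 2], [3], [4]]

Insert each entry of the permutation into P by Schensted row insertion, recording in Q the position of each new cell.

After inserting 1: P = [[1]].
After inserting 4: P = [[1, 4]].
After inserting 3: P = [[1, 3], [4]].
After inserting 2: P = [[1, 2], [3], [4]].

So P = [[1, 2], [3], [4]], Q = [[1, 2], [3], [4]].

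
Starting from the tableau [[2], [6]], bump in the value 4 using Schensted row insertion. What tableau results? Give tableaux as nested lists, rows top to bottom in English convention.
4 is larger than every entry of row 1, so it is appended to row 1. The new tableau is [[2, 4], [6]].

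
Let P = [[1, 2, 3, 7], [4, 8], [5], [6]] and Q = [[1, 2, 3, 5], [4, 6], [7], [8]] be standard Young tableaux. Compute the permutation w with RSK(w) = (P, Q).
1 2 6 5 8 7 4 3

Reverse the RSK construction: for i from n down to 1, find the cell of Q containing i, remove the entry at that cell from P, and reverse-bump it up through P; the value ejected from row 1 is w(i).

Step i=8: Q has 8 at row 4, column 1; remove 6 from row 4 of P and reverse-bump: 6 enters row 3 and ejects 5; 5 enters row 2 and ejects 4; 4 enters row 1 and ejects 3. So w(8) = 3. P is now [[1, 2, 4, 7], [5, 8], [6]].
Step i=7: Q has 7 at row 3, column 1; remove 6 from row 3 of P and reverse-bump: 6 enters row 2 and ejects 5; 5 enters row 1 and ejects 4. So w(7) = 4. P is now [[1, 2, 5, 7], [6, 8]].
Step i=6: Q has 6 at row 2, column 2; remove 8 from row 2 of P and reverse-bump: 8 enters row 1 and ejects 7. So w(6) = 7. P is now [[1, 2, 5, 8], [6]].
Step i=5: Q has 5 at row 1, column 4; remove that cell from P, ejecting 8. So w(5) = 8. P is now [[1, 2, 5], [6]].
Step i=4: Q has 4 at row 2, column 1; remove 6 from row 2 of P and reverse-bump: 6 enters row 1 and ejects 5. So w(4) = 5. P is now [[1, 2, 6]].
Step i=3: Q has 3 at row 1, column 3; remove that cell from P, ejecting 6. So w(3) = 6. P is now [[1, 2]].
Step i=2: Q has 2 at row 1, column 2; remove that cell from P, ejecting 2. So w(2) = 2. P is now [[1]].
Step i=1: Q has 1 at row 1, column 1; remove that cell from P, ejecting 1. So w(1) = 1. P is now [].

So w = 1 2 6 5 8 7 4 3.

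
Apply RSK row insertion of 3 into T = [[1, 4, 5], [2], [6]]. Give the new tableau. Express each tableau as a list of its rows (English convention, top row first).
[[1, 3, 5], [2, 4], [6]]

In row 1, 3 replaces 4 (the leftmost entry greater than 3); 4 is bumped to row 2. 4 is appended to row 2. The new tableau is [[1, 3, 5], [2, 4], [6]].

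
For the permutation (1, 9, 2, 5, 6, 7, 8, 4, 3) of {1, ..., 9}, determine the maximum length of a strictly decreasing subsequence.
4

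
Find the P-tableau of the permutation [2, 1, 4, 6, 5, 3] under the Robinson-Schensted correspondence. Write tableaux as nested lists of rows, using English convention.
After inserting 2: P = [[2]].
After inserting 1: P = [[1], [2]].
After inserting 4: P = [[1, 4], [2]].
After inserting 6: P = [[1, 4, 6], [2]].
After inserting 5: P = [[1, 4, 5], [2, 6]].
After inserting 3: P = [[1, 3, 5], [2, 4], [6]].

So P = [[1, 3, 5], [2, 4], [6]].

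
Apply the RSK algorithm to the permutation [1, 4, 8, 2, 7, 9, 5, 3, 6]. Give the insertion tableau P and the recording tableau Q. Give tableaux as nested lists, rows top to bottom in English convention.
P = [[1, 2, 3, 6], [4, 5, 9], [7], [8]], Q = [[1, 2, 3, 6], [4, 5, 9], [7], [8]]

Insert each entry of the permutation into P by Schensted row insertion, recording in Q the position of each new cell.

Insert 1: appended to row 1. P = [[1]], Q = [[1]].
Insert 4: appended to row 1. P = [[1, 4]], Q = [[1, 2]].
Insert 8: appended to row 1. P = [[1, 4, 8]], Q = [[1, 2, 3]].
Insert 2: 2 bumps 4 from row 1; 4 starts row 2. P = [[1, 2, 8], [4]], Q = [[1, 2, 3], [4]].
Insert 7: 7 bumps 8 from row 1; 8 appends to row 2. P = [[1, 2, 7], [4, 8]], Q = [[1, 2, 3], [4, 5]].
Insert 9: appended to row 1. P = [[1, 2, 7, 9], [4, 8]], Q = [[1, 2, 3, 6], [4, 5]].
Insert 5: 5 bumps 7 from row 1; 7 bumps 8 from row 2; 8 starts row 3. P = [[1, 2, 5, 9], [4, 7], [8]], Q = [[1, 2, 3, 6], [4, 5], [7]].
Insert 3: 3 bumps 5 from row 1; 5 bumps 7 from row 2; 7 bumps 8 from row 3; 8 starts row 4. P = [[1, 2, 3, 9], [4, 5], [7], [8]], Q = [[1, 2, 3, 6], [4, 5], [7], [8]].
Insert 6: 6 bumps 9 from row 1; 9 appends to row 2. P = [[1, 2, 3, 6], [4, 5, 9], [7], [8]], Q = [[1, 2, 3, 6], [4, 5, 9], [7], [8]].

So P = [[1, 2, 3, 6], [4, 5, 9], [7], [8]], Q = [[1, 2, 3, 6], [4, 5, 9], [7], [8]].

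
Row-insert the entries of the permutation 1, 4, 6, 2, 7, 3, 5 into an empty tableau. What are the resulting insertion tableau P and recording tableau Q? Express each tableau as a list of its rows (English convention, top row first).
P = [[1, 2, 3, 5], [4, 6, 7]], Q = [[1, 2, 3, 5], [4, 6, 7]]

Insert each entry of the permutation into P by Schensted row insertion, recording in Q the position of each new cell.

Insert 1: appended to row 1. P = [[1]].
Insert 4: appended to row 1. P = [[1, 4]].
Insert 6: appended to row 1. P = [[1, 4, 6]].
Insert 2: 2 bumps 4 from row 1; 4 starts row 2. P = [[1, 2, 6], [4]].
Insert 7: appended to row 1. P = [[1, 2, 6, 7], [4]].
Insert 3: 3 bumps 6 from row 1; 6 appends to row 2. P = [[1, 2, 3, 7], [4, 6]].
Insert 5: 5 bumps 7 from row 1; 7 appends to row 2. P = [[1, 2, 3, 5], [4, 6, 7]].

So P = [[1, 2, 3, 5], [4, 6, 7]], Q = [[1, 2, 3, 5], [4, 6, 7]].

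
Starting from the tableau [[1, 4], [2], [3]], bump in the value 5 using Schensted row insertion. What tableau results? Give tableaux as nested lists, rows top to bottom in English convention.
[[1, 4, 5], [2], [3]]

5 is larger than every entry of row 1, so it is appended to row 1. The new tableau is [[1, 4, 5], [2], [3]].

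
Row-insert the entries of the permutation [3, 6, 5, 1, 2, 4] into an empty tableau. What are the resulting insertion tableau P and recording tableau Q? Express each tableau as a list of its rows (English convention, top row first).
P = [[1, 2, 4], [3, 5], [6]], Q = [[1, 2, 6], [3, 5], [4]]

Insert each entry of the permutation into P by Schensted row insertion, recording in Q the position of each new cell.

Insert 3: appended to row 1. P = [[3]].
Insert 6: appended to row 1. P = [[3, 6]].
Insert 5: 5 bumps 6 from row 1; 6 starts row 2. P = [[3, 5], [6]].
Insert 1: 1 bumps 3 from row 1; 3 bumps 6 from row 2; 6 starts row 3. P = [[1, 5], [3], [6]].
Insert 2: 2 bumps 5 from row 1; 5 appends to row 2. P = [[1, 2], [3, 5], [6]].
Insert 4: appended to row 1. P = [[1, 2, 4], [3, 5], [6]].

So P = [[1, 2, 4], [3, 5], [6]], Q = [[1, 2, 6], [3, 5], [4]].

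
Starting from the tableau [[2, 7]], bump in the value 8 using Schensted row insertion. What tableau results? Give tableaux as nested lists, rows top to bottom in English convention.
[[2, 7, 8]]

8 is larger than every entry of row 1, so it is appended to row 1. The new tableau is [[2, 7, 8]].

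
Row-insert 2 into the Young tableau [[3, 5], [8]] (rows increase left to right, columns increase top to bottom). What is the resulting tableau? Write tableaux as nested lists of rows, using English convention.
In row 1, 2 replaces 3 (the leftmost entry greater than 2); 3 is bumped to row 2. In row 2, 3 replaces 8 (the leftmost entry greater than 3); 8 is bumped to row 3. 8 starts a new row 3. The new tableau is [[2, 5], [3], [8]].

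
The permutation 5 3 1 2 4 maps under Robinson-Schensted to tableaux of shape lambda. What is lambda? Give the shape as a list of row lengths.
[3, 1, 1]

Row-insert each entry into an empty tableau.

After inserting 5: P = [[5]].
After inserting 3: P = [[3], [5]].
After inserting 1: P = [[1], [3], [5]].
After inserting 2: P = [[1, 2], [3], [5]].
After inserting 4: P = [[1, 2, 4], [3], [5]].

The final insertion tableau P = [[1, 2, 4], [3], [5]] has shape [3, 1, 1].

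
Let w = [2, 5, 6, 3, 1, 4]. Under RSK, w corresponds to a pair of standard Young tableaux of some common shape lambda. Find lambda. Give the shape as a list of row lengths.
[3, 2, 1]

RSK row insertion gives P = [[1, 3, 4], [2, 6], [5]], which has shape [3, 2, 1].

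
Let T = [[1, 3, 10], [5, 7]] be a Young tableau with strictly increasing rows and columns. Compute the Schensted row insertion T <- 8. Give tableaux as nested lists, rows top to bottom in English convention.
[[1, 3, 8], [5, 7, 10]]

In row 1, 8 replaces 10 (the leftmost entry greater than 8); 10 is bumped to row 2. 10 is appended to row 2. The new tableau is [[1, 3, 8], [5, 7, 10]].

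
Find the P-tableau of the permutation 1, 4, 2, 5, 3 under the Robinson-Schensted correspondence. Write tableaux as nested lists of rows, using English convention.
Insert 1: appended to row 1. P = [[1]].
Insert 4: appended to row 1. P = [[1, 4]].
Insert 2: 2 bumps 4 from row 1; 4 starts row 2. P = [[1, 2], [4]].
Insert 5: appended to row 1. P = [[1, 2, 5], [4]].
Insert 3: 3 bumps 5 from row 1; 5 appends to row 2. P = [[1, 2, 3], [4, 5]].

So P = [[1, 2, 3], [4, 5]].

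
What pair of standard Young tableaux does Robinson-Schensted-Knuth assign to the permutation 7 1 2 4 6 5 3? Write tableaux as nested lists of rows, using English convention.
Insert each entry of the permutation into P by Schensted row insertion, recording in Q the position of each new cell.

Insert 7: appended to row 1. P = [[7]].
Insert 1: 1 bumps 7 from row 1; 7 starts row 2. P = [[1], [7]].
Insert 2: appended to row 1. P = [[1, 2], [7]].
Insert 4: appended to row 1. P = [[1, 2, 4], [7]].
Insert 6: appended to row 1. P = [[1, 2, 4, 6], [7]].
Insert 5: 5 bumps 6 from row 1; 6 bumps 7 from row 2; 7 starts row 3. P = [[1, 2, 4, 5], [6], [7]].
Insert 3: 3 bumps 4 from row 1; 4 bumps 6 from row 2; 6 bumps 7 from row 3; 7 starts row 4. P = [[1, 2, 3, 5], [4], [6], [7]].

So P = [[1, 2, 3, 5], [4], [6], [7]], Q = [[1, 3, 4, 5], [2], [6], [7]].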